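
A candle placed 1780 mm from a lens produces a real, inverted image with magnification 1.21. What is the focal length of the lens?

m = −d_i/d_o ⇒ d_i = −m·d_o = −(-1.21)·(1780) = 2154 mm.
1/f = 1/d_o + 1/d_i = 1/(1780) + 1/(2154) = 0.001026, so f = 975 mm.
Since f is positive, the lens is converging.

f = 975 mm (converging)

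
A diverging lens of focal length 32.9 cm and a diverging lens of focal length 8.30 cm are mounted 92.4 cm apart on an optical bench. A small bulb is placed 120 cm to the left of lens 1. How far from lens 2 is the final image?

Lens 1 is diverging, so f₁ = −32.9 cm.
Lens 1: 1/d_i1 = 1/f₁ − 1/d_o1 = 1/(-32.9) − 1/(120) = -0.03873, so d_i1 = -25.82 cm.
The intermediate image is 25.82 cm to the left of lens 1 (virtual), which is 92.4 − (-25.82) = 118.2 cm to the left of lens 2, so d_o2 = +118.2 cm.
Lens 2 is diverging, so f₂ = −8.30 cm.
Lens 2: 1/d_i2 = 1/f₂ − 1/d_o2 = 1/(-8.30) − 1/(118.2) = -0.1289, so d_i2 = -7.76 cm.
The final image is virtual, 7.76 cm to the left of lens 2 (overall magnification ≈ 0.014).

7.76 cm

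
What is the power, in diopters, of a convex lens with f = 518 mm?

f = 51.8 cm = 0.518 m.
P = 1/f = 1/(0.518 m) = +1.93 D.

P = +1.93 D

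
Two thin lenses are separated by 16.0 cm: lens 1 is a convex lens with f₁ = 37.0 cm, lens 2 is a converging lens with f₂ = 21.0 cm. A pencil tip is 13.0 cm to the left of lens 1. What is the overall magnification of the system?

Lens 1: 1/d_i1 = 1/(37.0) − 1/(13.0) = -0.04990, so d_i1 = -20.04 cm; m₁ = −d_i1/d_o1 = +1.542.
d_o2 = 16.0 − (-20.04) = 36.04 cm.
Lens 2: 1/d_i2 = 1/(21.0) − 1/(36.04) = 0.01987, so d_i2 = 50.32 cm; m₂ = −d_i2/d_o2 = -1.396.
m = m₁·m₂ = (+1.542)(-1.396) = -2.15.

m = -2.15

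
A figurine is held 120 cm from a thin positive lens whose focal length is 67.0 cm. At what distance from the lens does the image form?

Thin-lens equation: 1/s_i = 1/f − 1/s_o = 1/(67.00) − 1/(120) = 0.01493 − 0.008333 = 0.006592, so s_i = 152 cm.
The image is real, inverted and enlarged, on the far side of the lens.

152 cm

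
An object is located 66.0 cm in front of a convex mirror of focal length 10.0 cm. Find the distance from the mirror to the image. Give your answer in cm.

8.68 cm

For a convex mirror, f = -10.0 cm.
Mirror equation: 1/v = 1/f − 1/u = 1/(-10.00) − 1/(66.0) = -0.1000 − 0.01515 = -0.1152, so v = -8.68 cm.
The image is virtual, upright and reduced, behind the mirror.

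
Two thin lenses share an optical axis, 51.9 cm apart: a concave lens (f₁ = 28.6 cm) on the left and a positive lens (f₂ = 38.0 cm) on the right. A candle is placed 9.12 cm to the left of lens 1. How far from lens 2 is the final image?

Lens 1 is diverging, so f₁ = −28.6 cm.
Lens 1: 1/d_i1 = 1/f₁ − 1/d_o1 = 1/(-28.6) − 1/(9.12) = -0.1446, so d_i1 = -6.915 cm.
The intermediate image is 6.915 cm to the left of lens 1 (virtual), which is 51.9 − (-6.915) = 58.81 cm to the left of lens 2, so d_o2 = +58.81 cm.
Lens 2: 1/d_i2 = 1/f₂ − 1/d_o2 = 1/(38.0) − 1/(58.81) = 0.009312, so d_i2 = 107 cm.
The final image is real, 107 cm to the right of lens 2 (overall magnification ≈ -1.4).

107 cm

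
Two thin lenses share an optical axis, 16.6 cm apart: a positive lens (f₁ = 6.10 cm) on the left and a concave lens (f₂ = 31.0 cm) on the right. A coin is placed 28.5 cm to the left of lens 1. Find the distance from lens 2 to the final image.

Lens 1: 1/d_i1 = 1/f₁ − 1/d_o1 = 1/(6.10) − 1/(28.5) = 0.1288, so d_i1 = 7.761 cm.
The intermediate image is 7.761 cm to the right of lens 1, which is 16.6 − (7.761) = 8.839 cm to the left of lens 2, so d_o2 = +8.839 cm.
Lens 2 is diverging, so f₂ = −31.0 cm.
Lens 2: 1/d_i2 = 1/f₂ − 1/d_o2 = 1/(-31.0) − 1/(8.839) = -0.1454, so d_i2 = -6.88 cm.
The final image is virtual, 6.88 cm to the left of lens 2 (overall magnification ≈ -0.21).

6.88 cm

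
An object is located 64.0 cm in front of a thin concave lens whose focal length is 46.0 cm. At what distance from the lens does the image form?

26.8 cm

For a concave lens, f = -46.0 cm.
Thin-lens equation: 1/q = 1/f − 1/p = 1/(-46.00) − 1/(64.0) = -0.02174 − 0.01562 = -0.03736, so q = -26.8 cm.
The image is virtual, upright and reduced, on the same side as the object.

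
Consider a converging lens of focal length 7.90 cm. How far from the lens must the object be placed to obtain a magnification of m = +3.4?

m = −d_i/d_o ⇒ d_i = −m·d_o.
1/f = 1/d_o + 1/d_i = 1/d_o − 1/(m·d_o) = (1 − 1/m)/d_o, so d_o = f(1 − 1/m) = (7.900)(1 − 1/(+3.4)) = 5.58 cm.

5.58 cm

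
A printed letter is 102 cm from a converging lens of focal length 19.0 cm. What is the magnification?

1/d_i = 1/f − 1/d_o = 1/(19.00) − 1/(102) = 0.04283, so d_i = 23.35 cm.
m = −d_i/d_o = −(23.35)/(102) = -0.229.
The image is real, inverted and reduced, on the far side of the lens.

m = -0.229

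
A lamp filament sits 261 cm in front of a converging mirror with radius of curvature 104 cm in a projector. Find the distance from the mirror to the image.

64.9 cm

f = R/2 = 104/2 = 52.00 cm.
Mirror equation: 1/q = 1/f − 1/p = 1/(52.00) − 1/(261) = 0.01923 − 0.003831 = 0.01540, so q = 64.9 cm.
The image is real, inverted and reduced, in front of the mirror.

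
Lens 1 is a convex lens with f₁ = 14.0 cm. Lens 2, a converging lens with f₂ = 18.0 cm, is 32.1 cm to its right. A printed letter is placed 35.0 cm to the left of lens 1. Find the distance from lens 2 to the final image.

Lens 1: 1/d_i1 = 1/f₁ − 1/d_o1 = 1/(14.0) − 1/(35.0) = 0.04286, so d_i1 = 23.33 cm.
The intermediate image is 23.33 cm to the right of lens 1, which is 32.1 − (23.33) = 8.770 cm to the left of lens 2, so d_o2 = +8.770 cm.
Lens 2: 1/d_i2 = 1/f₂ − 1/d_o2 = 1/(18.0) − 1/(8.770) = -0.05847, so d_i2 = -17.1 cm.
The final image is virtual, 17.1 cm to the left of lens 2 (overall magnification ≈ -1.3).

17.1 cm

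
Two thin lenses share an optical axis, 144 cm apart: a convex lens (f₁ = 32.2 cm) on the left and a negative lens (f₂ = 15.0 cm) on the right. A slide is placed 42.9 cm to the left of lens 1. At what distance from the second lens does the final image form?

7.47 cm

Lens 1: 1/d_i1 = 1/f₁ − 1/d_o1 = 1/(32.2) − 1/(42.9) = 0.007746, so d_i1 = 129.1 cm.
The intermediate image is 129.1 cm to the right of lens 1, which is 144 − (129.1) = 14.90 cm to the left of lens 2, so d_o2 = +14.90 cm.
Lens 2 is diverging, so f₂ = −15.0 cm.
Lens 2: 1/d_i2 = 1/f₂ − 1/d_o2 = 1/(-15.0) − 1/(14.90) = -0.1338, so d_i2 = -7.47 cm.
The final image is virtual, 7.47 cm to the left of lens 2 (overall magnification ≈ -1.5).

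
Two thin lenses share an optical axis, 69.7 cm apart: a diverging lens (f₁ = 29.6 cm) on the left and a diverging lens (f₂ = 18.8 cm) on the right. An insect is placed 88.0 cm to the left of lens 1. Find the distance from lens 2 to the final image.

Lens 1 is diverging, so f₁ = −29.6 cm.
Lens 1: 1/d_i1 = 1/f₁ − 1/d_o1 = 1/(-29.6) − 1/(88.0) = -0.04515, so d_i1 = -22.15 cm.
The intermediate image is 22.15 cm to the left of lens 1 (virtual), which is 69.7 − (-22.15) = 91.85 cm to the left of lens 2, so d_o2 = +91.85 cm.
Lens 2 is diverging, so f₂ = −18.8 cm.
Lens 2: 1/d_i2 = 1/f₂ − 1/d_o2 = 1/(-18.8) − 1/(91.85) = -0.06408, so d_i2 = -15.6 cm.
The final image is virtual, 15.6 cm to the left of lens 2 (overall magnification ≈ 0.043).

15.6 cm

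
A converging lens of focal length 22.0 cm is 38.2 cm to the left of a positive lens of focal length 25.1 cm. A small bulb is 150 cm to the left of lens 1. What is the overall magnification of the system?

Lens 1: 1/d_i1 = 1/(22.0) − 1/(150) = 0.03879, so d_i1 = 25.78 cm; m₁ = −d_i1/d_o1 = -0.1719.
d_o2 = 38.2 − (25.78) = 12.42 cm.
Lens 2: 1/d_i2 = 1/(25.1) − 1/(12.42) = -0.04067, so d_i2 = -24.59 cm; m₂ = −d_i2/d_o2 = +1.979.
m = m₁·m₂ = (-0.1719)(+1.979) = -0.340.

m = -0.340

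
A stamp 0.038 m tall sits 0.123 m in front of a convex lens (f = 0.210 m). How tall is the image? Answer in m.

1/d_i = 1/f − 1/d_o = 1/(0.2100) − 1/(0.123) = -3.368, so d_i = -0.2969 m.
m = −d_i/d_o = +2.414.
|h_i| = |m|·h_o = 2.414 × 0.038 = 0.0917 m. The image is virtual, upright and enlarged, on the same side as the object.

0.0917 m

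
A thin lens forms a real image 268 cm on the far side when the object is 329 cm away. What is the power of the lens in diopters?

d_i = +268 cm.
1/f = 1/d_o + 1/d_i = 1/(329) + 1/(268) = 0.006771 cm⁻¹.
f = 147.7 cm = 1.477 m, so P = 1/f = +0.677 D.

P = +0.677 D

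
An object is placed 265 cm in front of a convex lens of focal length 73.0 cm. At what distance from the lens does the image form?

101 cm

Lens equation: 1/q = 1/f − 1/p = 1/(73.00) − 1/(265) = 0.01370 − 0.003774 = 0.009925, so q = 101 cm.
The image is real, inverted and reduced, on the far side of the lens.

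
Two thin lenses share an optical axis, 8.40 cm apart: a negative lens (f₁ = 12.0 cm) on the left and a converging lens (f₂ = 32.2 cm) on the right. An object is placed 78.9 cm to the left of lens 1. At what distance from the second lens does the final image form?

Lens 1 is diverging, so f₁ = −12.0 cm.
Lens 1: 1/d_i1 = 1/f₁ − 1/d_o1 = 1/(-12.0) − 1/(78.9) = -0.09601, so d_i1 = -10.42 cm.
The intermediate image is 10.42 cm to the left of lens 1 (virtual), which is 8.40 − (-10.42) = 18.82 cm to the left of lens 2, so d_o2 = +18.82 cm.
Lens 2: 1/d_i2 = 1/f₂ − 1/d_o2 = 1/(32.2) − 1/(18.82) = -0.02208, so d_i2 = -45.3 cm.
The final image is virtual, 45.3 cm to the left of lens 2 (overall magnification ≈ 0.32).

45.3 cm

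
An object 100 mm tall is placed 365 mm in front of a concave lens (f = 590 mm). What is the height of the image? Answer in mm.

61.8 mm

For a concave lens, f = -590 mm.
1/d_i = 1/f − 1/d_o = 1/(-590.0) − 1/(365) = -0.004435, so d_i = -225.5 mm.
m = −d_i/d_o = +0.6178.
|h_i| = |m|·h_o = 0.6178 × 100 = 61.8 mm. The image is virtual, upright and reduced, on the same side as the object.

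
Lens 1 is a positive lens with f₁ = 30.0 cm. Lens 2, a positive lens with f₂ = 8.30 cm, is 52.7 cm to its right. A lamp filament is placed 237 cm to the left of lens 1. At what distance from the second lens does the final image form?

Lens 1: 1/d_i1 = 1/f₁ − 1/d_o1 = 1/(30.0) − 1/(237) = 0.02911, so d_i1 = 34.35 cm.
The intermediate image is 34.35 cm to the right of lens 1, which is 52.7 − (34.35) = 18.35 cm to the left of lens 2, so d_o2 = +18.35 cm.
Lens 2: 1/d_i2 = 1/f₂ − 1/d_o2 = 1/(8.30) − 1/(18.35) = 0.06599, so d_i2 = 15.2 cm.
The final image is real, 15.2 cm to the right of lens 2 (overall magnification ≈ 0.12).

15.2 cm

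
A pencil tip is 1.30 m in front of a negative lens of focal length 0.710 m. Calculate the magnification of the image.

For a negative lens, f = -0.710 m.
1/d_i = 1/f − 1/d_o = 1/(-0.7100) − 1/(1.30) = -2.178, so d_i = -0.4592 m.
m = −d_i/d_o = −(-0.4592)/(1.30) = +0.353.
The image is virtual, upright and reduced, on the same side as the object.

m = +0.353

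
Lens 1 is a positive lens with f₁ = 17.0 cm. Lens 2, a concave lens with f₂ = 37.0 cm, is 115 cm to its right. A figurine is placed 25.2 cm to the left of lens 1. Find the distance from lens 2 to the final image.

23.3 cm

Lens 1: 1/d_i1 = 1/f₁ − 1/d_o1 = 1/(17.0) − 1/(25.2) = 0.01914, so d_i1 = 52.24 cm.
The intermediate image is 52.24 cm to the right of lens 1, which is 115 − (52.24) = 62.76 cm to the left of lens 2, so d_o2 = +62.76 cm.
Lens 2 is diverging, so f₂ = −37.0 cm.
Lens 2: 1/d_i2 = 1/f₂ − 1/d_o2 = 1/(-37.0) − 1/(62.76) = -0.04296, so d_i2 = -23.3 cm.
The final image is virtual, 23.3 cm to the left of lens 2 (overall magnification ≈ -0.77).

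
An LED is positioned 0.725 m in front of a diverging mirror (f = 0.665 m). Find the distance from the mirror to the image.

0.347 m

For a diverging mirror, f = -0.665 m.
Mirror equation: 1/q = 1/f − 1/p = 1/(-0.6650) − 1/(0.725) = -1.504 − 1.379 = -2.883, so q = -0.347 m.
The image is virtual, upright and reduced, behind the mirror.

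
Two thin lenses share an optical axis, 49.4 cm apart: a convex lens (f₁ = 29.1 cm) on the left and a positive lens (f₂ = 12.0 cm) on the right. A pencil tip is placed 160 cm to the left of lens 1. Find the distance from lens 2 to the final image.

90.7 cm

Lens 1: 1/d_i1 = 1/f₁ − 1/d_o1 = 1/(29.1) − 1/(160) = 0.02811, so d_i1 = 35.57 cm.
The intermediate image is 35.57 cm to the right of lens 1, which is 49.4 − (35.57) = 13.83 cm to the left of lens 2, so d_o2 = +13.83 cm.
Lens 2: 1/d_i2 = 1/f₂ − 1/d_o2 = 1/(12.0) − 1/(13.83) = 0.01103, so d_i2 = 90.7 cm.
The final image is real, 90.7 cm to the right of lens 2 (overall magnification ≈ 1.5).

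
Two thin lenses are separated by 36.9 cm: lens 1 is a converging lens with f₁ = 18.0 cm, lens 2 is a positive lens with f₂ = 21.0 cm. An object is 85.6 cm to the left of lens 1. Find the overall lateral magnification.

Lens 1: 1/d_i1 = 1/(18.0) − 1/(85.6) = 0.04387, so d_i1 = 22.79 cm; m₁ = −d_i1/d_o1 = -0.2662.
d_o2 = 36.9 − (22.79) = 14.11 cm.
Lens 2: 1/d_i2 = 1/(21.0) − 1/(14.11) = -0.02325, so d_i2 = -43.01 cm; m₂ = −d_i2/d_o2 = +3.048.
m = m₁·m₂ = (-0.2662)(+3.048) = -0.811.

m = -0.811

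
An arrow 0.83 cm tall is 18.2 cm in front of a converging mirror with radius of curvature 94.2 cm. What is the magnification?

f = R/2 = 94.2/2 = 47.10 cm.
1/d_i = 1/f − 1/d_o = 1/(47.10) − 1/(18.2) = -0.03371, so d_i = -29.66 cm.
m = −d_i/d_o = −(-29.66)/(18.2) = +1.63.
The image is virtual, upright and enlarged, behind the mirror.

m = +1.63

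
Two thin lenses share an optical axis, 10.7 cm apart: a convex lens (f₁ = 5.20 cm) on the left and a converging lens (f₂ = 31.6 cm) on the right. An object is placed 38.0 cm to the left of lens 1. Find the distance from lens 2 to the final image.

Lens 1: 1/d_i1 = 1/f₁ − 1/d_o1 = 1/(5.20) − 1/(38.0) = 0.1660, so d_i1 = 6.024 cm.
The intermediate image is 6.024 cm to the right of lens 1, which is 10.7 − (6.024) = 4.676 cm to the left of lens 2, so d_o2 = +4.676 cm.
Lens 2: 1/d_i2 = 1/f₂ − 1/d_o2 = 1/(31.6) − 1/(4.676) = -0.1822, so d_i2 = -5.49 cm.
The final image is virtual, 5.49 cm to the left of lens 2 (overall magnification ≈ -0.19).

5.49 cm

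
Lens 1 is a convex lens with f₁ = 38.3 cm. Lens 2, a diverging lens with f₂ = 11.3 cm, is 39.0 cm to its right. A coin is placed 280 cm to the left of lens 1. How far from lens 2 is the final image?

Lens 1: 1/d_i1 = 1/f₁ − 1/d_o1 = 1/(38.3) − 1/(280) = 0.02254, so d_i1 = 44.37 cm.
The intermediate image is 44.37 cm to the right of lens 1, which lies 5.370 cm to the right of lens 2 — a virtual object — so d_o2 = −5.370 cm.
Lens 2 is diverging, so f₂ = −11.3 cm.
Lens 2: 1/d_i2 = 1/f₂ − 1/d_o2 = 1/(-11.3) − 1/(-5.370) = 0.09772, so d_i2 = 10.2 cm.
The final image is real, 10.2 cm to the right of lens 2 (overall magnification ≈ -0.30).

10.2 cm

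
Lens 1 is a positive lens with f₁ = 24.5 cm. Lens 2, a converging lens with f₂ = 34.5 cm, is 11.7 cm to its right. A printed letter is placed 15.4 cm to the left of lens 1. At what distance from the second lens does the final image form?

Lens 1: 1/d_i1 = 1/f₁ − 1/d_o1 = 1/(24.5) − 1/(15.4) = -0.02412, so d_i1 = -41.46 cm.
The intermediate image is 41.46 cm to the left of lens 1 (virtual), which is 11.7 − (-41.46) = 53.16 cm to the left of lens 2, so d_o2 = +53.16 cm.
Lens 2: 1/d_i2 = 1/f₂ − 1/d_o2 = 1/(34.5) − 1/(53.16) = 0.01017, so d_i2 = 98.3 cm.
The final image is real, 98.3 cm to the right of lens 2 (overall magnification ≈ -5.0).

98.3 cm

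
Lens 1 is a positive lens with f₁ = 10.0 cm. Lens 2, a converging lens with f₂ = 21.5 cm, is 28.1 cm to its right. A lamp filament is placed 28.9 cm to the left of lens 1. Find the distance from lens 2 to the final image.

Lens 1: 1/d_i1 = 1/f₁ − 1/d_o1 = 1/(10.0) − 1/(28.9) = 0.06540, so d_i1 = 15.29 cm.
The intermediate image is 15.29 cm to the right of lens 1, which is 28.1 − (15.29) = 12.81 cm to the left of lens 2, so d_o2 = +12.81 cm.
Lens 2: 1/d_i2 = 1/f₂ − 1/d_o2 = 1/(21.5) − 1/(12.81) = -0.03155, so d_i2 = -31.7 cm.
The final image is virtual, 31.7 cm to the left of lens 2 (overall magnification ≈ -1.3).

31.7 cm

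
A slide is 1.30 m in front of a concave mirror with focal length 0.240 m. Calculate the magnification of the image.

1/d_i = 1/f − 1/d_o = 1/(0.2400) − 1/(1.30) = 3.397, so d_i = 0.2943 m.
m = −d_i/d_o = −(0.2943)/(1.30) = -0.226.
The image is real, inverted and reduced, in front of the mirror.

m = -0.226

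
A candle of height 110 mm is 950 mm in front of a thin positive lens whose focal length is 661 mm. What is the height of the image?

1/d_i = 1/f − 1/d_o = 1/(661.0) − 1/(950) = 0.0004602, so d_i = 2173 mm.
m = −d_i/d_o = -2.287.
|h_i| = |m|·h_o = 2.287 × 110 = 252 mm. The image is real, inverted and enlarged, on the far side of the lens.

252 mm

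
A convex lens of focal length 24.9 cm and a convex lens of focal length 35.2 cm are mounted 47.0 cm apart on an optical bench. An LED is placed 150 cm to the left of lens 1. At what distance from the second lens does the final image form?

33.4 cm

Lens 1: 1/d_i1 = 1/f₁ − 1/d_o1 = 1/(24.9) − 1/(150) = 0.03349, so d_i1 = 29.86 cm.
The intermediate image is 29.86 cm to the right of lens 1, which is 47.0 − (29.86) = 17.14 cm to the left of lens 2, so d_o2 = +17.14 cm.
Lens 2: 1/d_i2 = 1/f₂ − 1/d_o2 = 1/(35.2) − 1/(17.14) = -0.02993, so d_i2 = -33.4 cm.
The final image is virtual, 33.4 cm to the left of lens 2 (overall magnification ≈ -0.39).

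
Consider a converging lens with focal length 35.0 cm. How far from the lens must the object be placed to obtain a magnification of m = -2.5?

m = −d_i/d_o ⇒ d_i = −m·d_o.
1/f = 1/d_o + 1/d_i = 1/d_o − 1/(m·d_o) = (1 − 1/m)/d_o, so d_o = f(1 − 1/m) = (35.00)(1 − 1/(-2.5)) = 49.0 cm.

49.0 cm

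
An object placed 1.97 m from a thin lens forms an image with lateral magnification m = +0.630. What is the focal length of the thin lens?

f = -3.35 m (diverging)

m = −d_i/d_o ⇒ d_i = −m·d_o = −(+0.630)·(1.97) = -1.241 m.
1/f = 1/d_o + 1/d_i = 1/(1.97) + 1/(-1.241) = -0.2982, so f = -3.35 m.
Since f is negative, the thin lens is diverging.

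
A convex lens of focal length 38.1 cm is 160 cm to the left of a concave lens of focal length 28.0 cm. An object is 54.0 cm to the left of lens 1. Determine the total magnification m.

m = -1.14

Lens 1: 1/d_i1 = 1/(38.1) − 1/(54.0) = 0.007728, so d_i1 = 129.4 cm; m₁ = −d_i1/d_o1 = -2.396.
d_o2 = 160 − (129.4) = 30.60 cm.
f₂ = −28.0 cm (diverging).
Lens 2: 1/d_i2 = 1/(-28.0) − 1/(30.60) = -0.06839, so d_i2 = -14.62 cm; m₂ = −d_i2/d_o2 = +0.4778.
m = m₁·m₂ = (-2.396)(+0.4778) = -1.14.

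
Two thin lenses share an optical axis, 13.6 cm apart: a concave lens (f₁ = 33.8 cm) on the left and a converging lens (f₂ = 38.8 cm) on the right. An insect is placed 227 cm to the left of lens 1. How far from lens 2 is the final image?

Lens 1 is diverging, so f₁ = −33.8 cm.
Lens 1: 1/d_i1 = 1/f₁ − 1/d_o1 = 1/(-33.8) − 1/(227) = -0.03399, so d_i1 = -29.42 cm.
The intermediate image is 29.42 cm to the left of lens 1 (virtual), which is 13.6 − (-29.42) = 43.02 cm to the left of lens 2, so d_o2 = +43.02 cm.
Lens 2: 1/d_i2 = 1/f₂ − 1/d_o2 = 1/(38.8) − 1/(43.02) = 0.002528, so d_i2 = 396 cm.
The final image is real, 396 cm to the right of lens 2 (overall magnification ≈ -1.2).

396 cm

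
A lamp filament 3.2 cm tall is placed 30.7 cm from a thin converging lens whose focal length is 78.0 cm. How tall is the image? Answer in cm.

5.28 cm

1/d_i = 1/f − 1/d_o = 1/(78.00) − 1/(30.7) = -0.01975, so d_i = -50.63 cm.
m = −d_i/d_o = +1.649.
|h_i| = |m|·h_o = 1.649 × 3.2 = 5.28 cm. The image is virtual, upright and enlarged, on the same side as the object.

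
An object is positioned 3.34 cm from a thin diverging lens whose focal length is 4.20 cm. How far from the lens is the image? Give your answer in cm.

1.86 cm

For a diverging lens, f = -4.20 cm.
Lens equation: 1/q = 1/f − 1/p = 1/(-4.200) − 1/(3.34) = -0.2381 − 0.2994 = -0.5375, so q = -1.86 cm.
The image is virtual, upright and reduced, on the same side as the object.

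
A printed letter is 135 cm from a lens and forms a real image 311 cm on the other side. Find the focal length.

Real image ⇒ d_i = +311 cm.
1/f = 1/d_o + 1/d_i = 1/(135) + 1/(311) = 0.01062, so f = 94.1 cm.
Since f is positive, the lens is converging.

f = 94.1 cm (converging)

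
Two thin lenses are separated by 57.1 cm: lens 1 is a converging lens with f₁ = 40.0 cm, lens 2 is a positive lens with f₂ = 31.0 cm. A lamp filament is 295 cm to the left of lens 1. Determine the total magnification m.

Lens 1: 1/d_i1 = 1/(40.0) − 1/(295) = 0.02161, so d_i1 = 46.27 cm; m₁ = −d_i1/d_o1 = -0.1568.
d_o2 = 57.1 − (46.27) = 10.83 cm.
Lens 2: 1/d_i2 = 1/(31.0) − 1/(10.83) = -0.06008, so d_i2 = -16.65 cm; m₂ = −d_i2/d_o2 = +1.537.
m = m₁·m₂ = (-0.1568)(+1.537) = -0.241.

m = -0.241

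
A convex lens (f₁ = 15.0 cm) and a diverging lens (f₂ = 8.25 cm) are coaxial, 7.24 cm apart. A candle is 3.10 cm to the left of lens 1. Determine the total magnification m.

Lens 1: 1/d_i1 = 1/(15.0) − 1/(3.10) = -0.2559, so d_i1 = -3.908 cm; m₁ = −d_i1/d_o1 = +1.261.
d_o2 = 7.24 − (-3.908) = 11.15 cm.
f₂ = −8.25 cm (diverging).
Lens 2: 1/d_i2 = 1/(-8.25) − 1/(11.15) = -0.2109, so d_i2 = -4.742 cm; m₂ = −d_i2/d_o2 = +0.4253.
m = m₁·m₂ = (+1.261)(+0.4253) = +0.536.

m = +0.536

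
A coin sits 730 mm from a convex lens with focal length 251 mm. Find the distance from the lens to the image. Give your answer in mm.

383 mm

Thin-lens equation: 1/q = 1/f − 1/p = 1/(251.0) − 1/(730) = 0.003984 − 0.001370 = 0.002614, so q = 383 mm.
The image is real, inverted and reduced, on the far side of the lens.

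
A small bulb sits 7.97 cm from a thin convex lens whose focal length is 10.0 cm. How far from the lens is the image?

Thin-lens equation: 1/d_i = 1/f − 1/d_o = 1/(10.00) − 1/(7.97) = 0.1000 − 0.1255 = -0.02547, so d_i = -39.3 cm.
The image is virtual, upright and enlarged, on the same side as the object.

39.3 cm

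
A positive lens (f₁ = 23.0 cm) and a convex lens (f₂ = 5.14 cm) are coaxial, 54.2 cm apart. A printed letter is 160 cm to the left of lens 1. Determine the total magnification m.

Lens 1: 1/d_i1 = 1/(23.0) − 1/(160) = 0.03723, so d_i1 = 26.86 cm; m₁ = −d_i1/d_o1 = -0.1679.
d_o2 = 54.2 − (26.86) = 27.34 cm.
Lens 2: 1/d_i2 = 1/(5.14) − 1/(27.34) = 0.1580, so d_i2 = 6.330 cm; m₂ = −d_i2/d_o2 = -0.2315.
m = m₁·m₂ = (-0.1679)(-0.2315) = +0.0389.

m = +0.0389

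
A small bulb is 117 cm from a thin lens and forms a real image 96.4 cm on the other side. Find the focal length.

f = 52.9 cm (converging)

Real image ⇒ d_i = +96.4 cm.
1/f = 1/d_o + 1/d_i = 1/(117) + 1/(96.4) = 0.01892, so f = 52.9 cm.
Since f is positive, the thin lens is converging.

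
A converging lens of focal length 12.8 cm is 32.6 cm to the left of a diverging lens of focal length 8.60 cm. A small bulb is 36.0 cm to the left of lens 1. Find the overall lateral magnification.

m = -0.222

Lens 1: 1/d_i1 = 1/(12.8) − 1/(36.0) = 0.05035, so d_i1 = 19.86 cm; m₁ = −d_i1/d_o1 = -0.5517.
d_o2 = 32.6 − (19.86) = 12.74 cm.
f₂ = −8.60 cm (diverging).
Lens 2: 1/d_i2 = 1/(-8.60) − 1/(12.74) = -0.1948, so d_i2 = -5.134 cm; m₂ = −d_i2/d_o2 = +0.4030.
m = m₁·m₂ = (-0.5517)(+0.4030) = -0.222.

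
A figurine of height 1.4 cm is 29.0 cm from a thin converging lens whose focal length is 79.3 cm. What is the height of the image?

2.21 cm

1/d_i = 1/f − 1/d_o = 1/(79.30) − 1/(29.0) = -0.02187, so d_i = -45.72 cm.
m = −d_i/d_o = +1.577.
|h_i| = |m|·h_o = 1.577 × 1.4 = 2.21 cm. The image is virtual, upright and enlarged, on the same side as the object.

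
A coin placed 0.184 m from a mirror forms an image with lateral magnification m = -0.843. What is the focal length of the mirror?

f = 0.0842 m (concave)

m = −d_i/d_o ⇒ d_i = −m·d_o = −(-0.843)·(0.184) = 0.1551 m.
1/f = 1/d_o + 1/d_i = 1/(0.184) + 1/(0.1551) = 11.88, so f = 0.0842 m.
Since f is positive, the mirror is concave.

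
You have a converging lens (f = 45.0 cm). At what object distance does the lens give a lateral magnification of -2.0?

m = −d_i/d_o ⇒ d_i = −m·d_o.
1/f = 1/d_o + 1/d_i = 1/d_o − 1/(m·d_o) = (1 − 1/m)/d_o, so d_o = f(1 − 1/m) = (45.00)(1 − 1/(-2.0)) = 67.5 cm.

67.5 cm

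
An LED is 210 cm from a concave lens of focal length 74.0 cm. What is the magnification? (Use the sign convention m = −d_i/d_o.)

For a concave lens, f = -74.0 cm.
1/d_i = 1/f − 1/d_o = 1/(-74.00) − 1/(210) = -0.01828, so d_i = -54.72 cm.
m = −d_i/d_o = −(-54.72)/(210) = +0.261.
The image is virtual, upright and reduced, on the same side as the object.

m = +0.261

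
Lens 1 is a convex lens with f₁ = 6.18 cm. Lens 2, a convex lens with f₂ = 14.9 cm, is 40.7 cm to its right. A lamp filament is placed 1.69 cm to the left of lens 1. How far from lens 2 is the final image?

22.8 cm

Lens 1: 1/d_i1 = 1/f₁ − 1/d_o1 = 1/(6.18) − 1/(1.69) = -0.4299, so d_i1 = -2.326 cm.
The intermediate image is 2.326 cm to the left of lens 1 (virtual), which is 40.7 − (-2.326) = 43.03 cm to the left of lens 2, so d_o2 = +43.03 cm.
Lens 2: 1/d_i2 = 1/f₂ − 1/d_o2 = 1/(14.9) − 1/(43.03) = 0.04387, so d_i2 = 22.8 cm.
The final image is real, 22.8 cm to the right of lens 2 (overall magnification ≈ -0.73).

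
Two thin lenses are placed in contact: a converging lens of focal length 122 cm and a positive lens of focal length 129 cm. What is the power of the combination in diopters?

P₁ = 1/f₁ = 1/(1.22 m) = +0.8197 D; P₂ = 1/f₂ = 1/(1.29 m) = +0.7752 D.
For thin lenses in contact, P = P₁ + P₂ = (+0.8197) + (+0.7752) = +1.59 D.

P = +1.59 D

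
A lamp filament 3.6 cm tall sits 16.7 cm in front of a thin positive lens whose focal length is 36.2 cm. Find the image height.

6.68 cm

1/d_i = 1/f − 1/d_o = 1/(36.20) − 1/(16.7) = -0.03226, so d_i = -31.00 cm.
m = −d_i/d_o = +1.856.
|h_i| = |m|·h_o = 1.856 × 3.6 = 6.68 cm. The image is virtual, upright and enlarged, on the same side as the object.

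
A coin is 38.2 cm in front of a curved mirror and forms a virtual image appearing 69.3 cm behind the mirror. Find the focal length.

f = 85.1 cm (concave)

Virtual image ⇒ d_i = −69.3 cm.
1/f = 1/d_o + 1/d_i = 1/(38.2) + 1/(-69.3) = 0.01175, so f = 85.1 cm.
Since f is positive, the curved mirror is concave.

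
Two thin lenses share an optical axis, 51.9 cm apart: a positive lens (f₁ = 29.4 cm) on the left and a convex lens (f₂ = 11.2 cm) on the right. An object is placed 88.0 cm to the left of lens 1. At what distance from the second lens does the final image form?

Lens 1: 1/d_i1 = 1/f₁ − 1/d_o1 = 1/(29.4) − 1/(88.0) = 0.02265, so d_i1 = 44.15 cm.
The intermediate image is 44.15 cm to the right of lens 1, which is 51.9 − (44.15) = 7.750 cm to the left of lens 2, so d_o2 = +7.750 cm.
Lens 2: 1/d_i2 = 1/f₂ − 1/d_o2 = 1/(11.2) − 1/(7.750) = -0.03975, so d_i2 = -25.2 cm.
The final image is virtual, 25.2 cm to the left of lens 2 (overall magnification ≈ -1.6).

25.2 cm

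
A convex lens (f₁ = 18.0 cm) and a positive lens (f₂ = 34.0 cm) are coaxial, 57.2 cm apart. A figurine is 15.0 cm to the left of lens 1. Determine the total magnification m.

Lens 1: 1/d_i1 = 1/(18.0) − 1/(15.0) = -0.01111, so d_i1 = -90.00 cm; m₁ = −d_i1/d_o1 = +6.000.
d_o2 = 57.2 − (-90.00) = 147.2 cm.
Lens 2: 1/d_i2 = 1/(34.0) − 1/(147.2) = 0.02262, so d_i2 = 44.21 cm; m₂ = −d_i2/d_o2 = -0.3004.
m = m₁·m₂ = (+6.000)(-0.3004) = -1.80.

m = -1.80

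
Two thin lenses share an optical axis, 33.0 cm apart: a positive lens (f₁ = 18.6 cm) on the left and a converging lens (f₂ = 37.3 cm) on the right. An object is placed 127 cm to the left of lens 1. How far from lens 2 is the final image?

Lens 1: 1/d_i1 = 1/f₁ − 1/d_o1 = 1/(18.6) − 1/(127) = 0.04589, so d_i1 = 21.79 cm.
The intermediate image is 21.79 cm to the right of lens 1, which is 33.0 − (21.79) = 11.21 cm to the left of lens 2, so d_o2 = +11.21 cm.
Lens 2: 1/d_i2 = 1/f₂ − 1/d_o2 = 1/(37.3) − 1/(11.21) = -0.06240, so d_i2 = -16.0 cm.
The final image is virtual, 16.0 cm to the left of lens 2 (overall magnification ≈ -0.25).

16.0 cm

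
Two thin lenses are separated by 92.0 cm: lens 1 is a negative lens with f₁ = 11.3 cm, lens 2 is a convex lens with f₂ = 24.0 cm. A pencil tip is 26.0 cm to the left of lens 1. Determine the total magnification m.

m = -0.0958

f₁ = −11.3 cm (diverging).
Lens 1: 1/d_i1 = 1/(-11.3) − 1/(26.0) = -0.1270, so d_i1 = -7.877 cm; m₁ = −d_i1/d_o1 = +0.3030.
d_o2 = 92.0 − (-7.877) = 99.88 cm.
Lens 2: 1/d_i2 = 1/(24.0) − 1/(99.88) = 0.03165, so d_i2 = 31.59 cm; m₂ = −d_i2/d_o2 = -0.3163.
m = m₁·m₂ = (+0.3030)(-0.3163) = -0.0958.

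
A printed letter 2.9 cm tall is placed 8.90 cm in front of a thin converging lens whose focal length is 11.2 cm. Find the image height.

14.1 cm

1/d_i = 1/f − 1/d_o = 1/(11.20) − 1/(8.90) = -0.02307, so d_i = -43.34 cm.
m = −d_i/d_o = +4.870.
|h_i| = |m|·h_o = 4.870 × 2.9 = 14.1 cm. The image is virtual, upright and enlarged, on the same side as the object.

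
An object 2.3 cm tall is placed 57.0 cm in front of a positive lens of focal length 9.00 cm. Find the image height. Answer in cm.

1/d_i = 1/f − 1/d_o = 1/(9.000) − 1/(57.0) = 0.09357, so d_i = 10.69 cm.
m = −d_i/d_o = -0.1875.
|h_i| = |m|·h_o = 0.1875 × 2.3 = 0.431 cm. The image is real, inverted and reduced, on the far side of the lens.

0.431 cm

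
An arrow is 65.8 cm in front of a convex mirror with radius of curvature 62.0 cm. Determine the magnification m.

f = R/2 = 62.0/2 = 31.00 cm; for a convex mirror, f = -31.00 cm.
1/d_i = 1/f − 1/d_o = 1/(-31.00) − 1/(65.8) = -0.04746, so d_i = -21.07 cm.
m = −d_i/d_o = −(-21.07)/(65.8) = +0.320.
The image is virtual, upright and reduced, behind the mirror.

m = +0.320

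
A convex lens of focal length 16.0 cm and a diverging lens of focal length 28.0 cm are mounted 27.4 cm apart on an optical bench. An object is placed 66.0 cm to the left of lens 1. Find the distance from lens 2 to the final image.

Lens 1: 1/d_i1 = 1/f₁ − 1/d_o1 = 1/(16.0) − 1/(66.0) = 0.04735, so d_i1 = 21.12 cm.
The intermediate image is 21.12 cm to the right of lens 1, which is 27.4 − (21.12) = 6.280 cm to the left of lens 2, so d_o2 = +6.280 cm.
Lens 2 is diverging, so f₂ = −28.0 cm.
Lens 2: 1/d_i2 = 1/f₂ − 1/d_o2 = 1/(-28.0) − 1/(6.280) = -0.1949, so d_i2 = -5.13 cm.
The final image is virtual, 5.13 cm to the left of lens 2 (overall magnification ≈ -0.26).

5.13 cm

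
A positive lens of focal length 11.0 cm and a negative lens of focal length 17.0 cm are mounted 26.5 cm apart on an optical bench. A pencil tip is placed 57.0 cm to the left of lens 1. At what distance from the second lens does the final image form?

Lens 1: 1/d_i1 = 1/f₁ − 1/d_o1 = 1/(11.0) − 1/(57.0) = 0.07337, so d_i1 = 13.63 cm.
The intermediate image is 13.63 cm to the right of lens 1, which is 26.5 − (13.63) = 12.87 cm to the left of lens 2, so d_o2 = +12.87 cm.
Lens 2 is diverging, so f₂ = −17.0 cm.
Lens 2: 1/d_i2 = 1/f₂ − 1/d_o2 = 1/(-17.0) − 1/(12.87) = -0.1365, so d_i2 = -7.32 cm.
The final image is virtual, 7.32 cm to the left of lens 2 (overall magnification ≈ -0.14).

7.32 cm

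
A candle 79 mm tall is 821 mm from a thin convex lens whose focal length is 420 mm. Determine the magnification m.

m = -1.05

1/d_i = 1/f − 1/d_o = 1/(420.0) − 1/(821) = 0.001163, so d_i = 859.9 mm.
m = −d_i/d_o = −(859.9)/(821) = -1.05.
The image is real, inverted and enlarged, on the far side of the lens.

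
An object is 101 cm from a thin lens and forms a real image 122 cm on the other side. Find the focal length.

Real image ⇒ d_i = +122 cm.
1/f = 1/d_o + 1/d_i = 1/(101) + 1/(122) = 0.01810, so f = 55.3 cm.
Since f is positive, the thin lens is converging.

f = 55.3 cm (converging)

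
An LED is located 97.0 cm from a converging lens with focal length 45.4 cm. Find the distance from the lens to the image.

Thin-lens equation: 1/s_i = 1/f − 1/s_o = 1/(45.40) − 1/(97.0) = 0.02203 − 0.01031 = 0.01172, so s_i = 85.3 cm.
The image is real, inverted and reduced, on the far side of the lens.

85.3 cm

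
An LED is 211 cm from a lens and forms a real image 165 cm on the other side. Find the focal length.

Real image ⇒ d_i = +165 cm.
1/f = 1/d_o + 1/d_i = 1/(211) + 1/(165) = 0.01080, so f = 92.6 cm.
Since f is positive, the lens is converging.

f = 92.6 cm (converging)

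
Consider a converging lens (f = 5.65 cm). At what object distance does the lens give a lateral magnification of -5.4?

6.70 cm

m = −d_i/d_o ⇒ d_i = −m·d_o.
1/f = 1/d_o + 1/d_i = 1/d_o − 1/(m·d_o) = (1 − 1/m)/d_o, so d_o = f(1 − 1/m) = (5.650)(1 − 1/(-5.4)) = 6.70 cm.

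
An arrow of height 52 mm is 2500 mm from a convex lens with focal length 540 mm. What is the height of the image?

14.3 mm

1/d_i = 1/f − 1/d_o = 1/(540.0) − 1/(2500) = 0.001452, so d_i = 688.8 mm.
m = −d_i/d_o = -0.2755.
|h_i| = |m|·h_o = 0.2755 × 52 = 14.3 mm. The image is real, inverted and reduced, on the far side of the lens.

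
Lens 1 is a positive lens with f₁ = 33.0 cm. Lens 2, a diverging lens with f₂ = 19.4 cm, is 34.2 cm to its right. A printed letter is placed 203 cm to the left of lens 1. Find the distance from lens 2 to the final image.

Lens 1: 1/d_i1 = 1/f₁ − 1/d_o1 = 1/(33.0) − 1/(203) = 0.02538, so d_i1 = 39.41 cm.
The intermediate image is 39.41 cm to the right of lens 1, which lies 5.210 cm to the right of lens 2 — a virtual object — so d_o2 = −5.210 cm.
Lens 2 is diverging, so f₂ = −19.4 cm.
Lens 2: 1/d_i2 = 1/f₂ − 1/d_o2 = 1/(-19.4) − 1/(-5.210) = 0.1404, so d_i2 = 7.12 cm.
The final image is real, 7.12 cm to the right of lens 2 (overall magnification ≈ -0.27).

7.12 cm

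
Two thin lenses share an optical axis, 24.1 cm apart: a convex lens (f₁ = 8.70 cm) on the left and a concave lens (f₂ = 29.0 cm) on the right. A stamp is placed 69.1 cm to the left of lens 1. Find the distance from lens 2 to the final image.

Lens 1: 1/d_i1 = 1/f₁ − 1/d_o1 = 1/(8.70) − 1/(69.1) = 0.1005, so d_i1 = 9.953 cm.
The intermediate image is 9.953 cm to the right of lens 1, which is 24.1 − (9.953) = 14.15 cm to the left of lens 2, so d_o2 = +14.15 cm.
Lens 2 is diverging, so f₂ = −29.0 cm.
Lens 2: 1/d_i2 = 1/f₂ − 1/d_o2 = 1/(-29.0) − 1/(14.15) = -0.1052, so d_i2 = -9.51 cm.
The final image is virtual, 9.51 cm to the left of lens 2 (overall magnification ≈ -0.097).

9.51 cm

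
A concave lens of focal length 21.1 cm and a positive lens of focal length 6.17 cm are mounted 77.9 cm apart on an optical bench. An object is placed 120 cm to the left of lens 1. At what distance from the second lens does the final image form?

Lens 1 is diverging, so f₁ = −21.1 cm.
Lens 1: 1/d_i1 = 1/f₁ − 1/d_o1 = 1/(-21.1) − 1/(120) = -0.05573, so d_i1 = -17.94 cm.
The intermediate image is 17.94 cm to the left of lens 1 (virtual), which is 77.9 − (-17.94) = 95.84 cm to the left of lens 2, so d_o2 = +95.84 cm.
Lens 2: 1/d_i2 = 1/f₂ − 1/d_o2 = 1/(6.17) − 1/(95.84) = 0.1516, so d_i2 = 6.59 cm.
The final image is real, 6.59 cm to the right of lens 2 (overall magnification ≈ -0.010).

6.59 cm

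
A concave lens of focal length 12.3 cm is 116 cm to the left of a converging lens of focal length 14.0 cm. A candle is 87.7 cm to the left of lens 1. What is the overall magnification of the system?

f₁ = −12.3 cm (diverging).
Lens 1: 1/d_i1 = 1/(-12.3) − 1/(87.7) = -0.09270, so d_i1 = -10.79 cm; m₁ = −d_i1/d_o1 = +0.1230.
d_o2 = 116 − (-10.79) = 126.8 cm.
Lens 2: 1/d_i2 = 1/(14.0) − 1/(126.8) = 0.06354, so d_i2 = 15.74 cm; m₂ = −d_i2/d_o2 = -0.1241.
m = m₁·m₂ = (+0.1230)(-0.1241) = -0.0153.

m = -0.0153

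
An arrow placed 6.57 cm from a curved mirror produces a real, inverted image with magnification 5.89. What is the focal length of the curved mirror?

f = 5.62 cm (concave)

m = −d_i/d_o ⇒ d_i = −m·d_o = −(-5.89)·(6.57) = 38.70 cm.
1/f = 1/d_o + 1/d_i = 1/(6.57) + 1/(38.70) = 0.1780, so f = 5.62 cm.
Since f is positive, the curved mirror is concave.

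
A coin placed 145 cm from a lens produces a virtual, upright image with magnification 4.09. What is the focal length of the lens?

f = 192 cm (converging)

m = −d_i/d_o ⇒ d_i = −m·d_o = −(+4.09)·(145) = -593.0 cm.
1/f = 1/d_o + 1/d_i = 1/(145) + 1/(-593.0) = 0.005210, so f = 192 cm.
Since f is positive, the lens is converging.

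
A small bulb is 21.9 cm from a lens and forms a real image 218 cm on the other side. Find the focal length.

Real image ⇒ d_i = +218 cm.
1/f = 1/d_o + 1/d_i = 1/(21.9) + 1/(218) = 0.05025, so f = 19.9 cm.
Since f is positive, the lens is converging.

f = 19.9 cm (converging)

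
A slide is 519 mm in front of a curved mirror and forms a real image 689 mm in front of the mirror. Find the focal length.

Real image ⇒ d_i = +689 mm.
1/f = 1/d_o + 1/d_i = 1/(519) + 1/(689) = 0.003378, so f = 296 mm.
Since f is positive, the curved mirror is concave.

f = 296 mm (concave)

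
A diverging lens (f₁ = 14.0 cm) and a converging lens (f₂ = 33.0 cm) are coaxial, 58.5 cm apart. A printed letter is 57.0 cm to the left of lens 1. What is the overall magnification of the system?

f₁ = −14.0 cm (diverging).
Lens 1: 1/d_i1 = 1/(-14.0) − 1/(57.0) = -0.08897, so d_i1 = -11.24 cm; m₁ = −d_i1/d_o1 = +0.1972.
d_o2 = 58.5 − (-11.24) = 69.74 cm.
Lens 2: 1/d_i2 = 1/(33.0) − 1/(69.74) = 0.01596, so d_i2 = 62.64 cm; m₂ = −d_i2/d_o2 = -0.8982.
m = m₁·m₂ = (+0.1972)(-0.8982) = -0.177.

m = -0.177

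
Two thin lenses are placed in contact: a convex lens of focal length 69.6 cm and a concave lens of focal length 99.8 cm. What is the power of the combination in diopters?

P₁ = 1/f₁ = 1/(0.696 m) = +1.437 D; P₂ = 1/f₂ = 1/(-0.998 m) = -1.002 D.
For thin lenses in contact, P = P₁ + P₂ = (+1.437) + (-1.002) = +0.435 D.

P = +0.435 D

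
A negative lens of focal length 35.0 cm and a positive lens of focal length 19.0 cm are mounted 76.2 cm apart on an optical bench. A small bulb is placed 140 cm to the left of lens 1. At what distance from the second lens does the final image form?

Lens 1 is diverging, so f₁ = −35.0 cm.
Lens 1: 1/d_i1 = 1/f₁ − 1/d_o1 = 1/(-35.0) − 1/(140) = -0.03571, so d_i1 = -28.00 cm.
The intermediate image is 28.00 cm to the left of lens 1 (virtual), which is 76.2 − (-28.00) = 104.2 cm to the left of lens 2, so d_o2 = +104.2 cm.
Lens 2: 1/d_i2 = 1/f₂ − 1/d_o2 = 1/(19.0) − 1/(104.2) = 0.04303, so d_i2 = 23.2 cm.
The final image is real, 23.2 cm to the right of lens 2 (overall magnification ≈ -0.045).

23.2 cm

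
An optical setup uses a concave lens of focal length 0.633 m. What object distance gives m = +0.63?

For a concave lens, f = -0.633 m.
m = −d_i/d_o ⇒ d_i = −m·d_o.
1/f = 1/d_o + 1/d_i = 1/d_o − 1/(m·d_o) = (1 − 1/m)/d_o, so d_o = f(1 − 1/m) = (-0.6330)(1 − 1/(+0.63)) = 0.372 m.

0.372 m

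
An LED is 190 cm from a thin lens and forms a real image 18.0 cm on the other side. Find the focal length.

Real image ⇒ d_i = +18.0 cm.
1/f = 1/d_o + 1/d_i = 1/(190) + 1/(18.0) = 0.06082, so f = 16.4 cm.
Since f is positive, the thin lens is converging.

f = 16.4 cm (converging)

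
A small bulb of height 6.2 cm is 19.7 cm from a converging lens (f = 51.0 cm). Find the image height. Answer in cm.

10.1 cm

1/d_i = 1/f − 1/d_o = 1/(51.00) − 1/(19.7) = -0.03115, so d_i = -32.10 cm.
m = −d_i/d_o = +1.629.
|h_i| = |m|·h_o = 1.629 × 6.2 = 10.1 cm. The image is virtual, upright and enlarged, on the same side as the object.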